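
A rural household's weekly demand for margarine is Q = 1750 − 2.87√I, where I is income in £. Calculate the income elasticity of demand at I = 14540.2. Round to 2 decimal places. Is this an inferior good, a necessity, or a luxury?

At I = 14540.2: Q = 1403.928.
dQ/dI = -2.87/(2√I) = -0.0119005 at this income.
η = (dQ/dI)·(I/Q) = -0.0119005 × (14540.2/1403.928) = -0.12.
Since η < 0, the good is an inferior good.

-0.12 (inferior good)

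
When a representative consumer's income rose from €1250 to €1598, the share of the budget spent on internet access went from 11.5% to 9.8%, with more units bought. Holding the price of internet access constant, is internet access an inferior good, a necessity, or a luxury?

Quantity rises but the budget share falls as income rises, so 0 < η < 1.

necessity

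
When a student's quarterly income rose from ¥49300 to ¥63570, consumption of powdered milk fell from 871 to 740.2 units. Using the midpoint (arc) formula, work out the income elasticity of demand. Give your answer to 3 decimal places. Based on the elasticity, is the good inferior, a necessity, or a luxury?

ΔQ = 740.2 − 871 = -130.8; midpoint Q̄ = (871 + 740.2)/2 = 805.6.
ΔI = 63570 − 49300 = 14270; midpoint Ī = (49300 + 63570)/2 = 56435.
η = (ΔQ/Q̄) ÷ (ΔI/Ī) = (-130.8/805.6) ÷ (14270/56435) = -0.642.
η < 0 ⇒ inferior good.

-0.642 (inferior good)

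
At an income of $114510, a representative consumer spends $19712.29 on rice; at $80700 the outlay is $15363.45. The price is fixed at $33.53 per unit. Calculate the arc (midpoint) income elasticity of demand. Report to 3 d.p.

0.716

With a constant price, Q₁ = 19712.29/33.53 = 587.900 and Q₂ = 15363.45/33.53 = 458.200 (equivalently, work directly with expenditure since P cancels).
Midpoint %ΔQ = (15363.45 − 19712.29)/17537.87 = -0.24797; midpoint %ΔI = (80700 − 114510)/97605 = -0.34640.
η = -0.24797 / -0.34640 = 0.716.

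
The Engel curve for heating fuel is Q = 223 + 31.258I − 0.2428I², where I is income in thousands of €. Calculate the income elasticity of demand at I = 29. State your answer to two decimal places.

At I = 29: Q = 925.2872.
dQ/dI = 31.258 − 0.4856I = 17.17560.
η = (dQ/dI)·(I/Q) = 17.17560 × (29/925.2872) = 0.54.

0.54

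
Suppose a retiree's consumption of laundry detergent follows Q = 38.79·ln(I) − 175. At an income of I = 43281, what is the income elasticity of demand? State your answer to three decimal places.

At I = 43281: Q = 239.101.
dQ/dI = 38.79/I = 0.000896236 at this income.
η = (dQ/dI)·(I/Q) = 0.000896236 × (43281/239.101) = 0.162.

0.162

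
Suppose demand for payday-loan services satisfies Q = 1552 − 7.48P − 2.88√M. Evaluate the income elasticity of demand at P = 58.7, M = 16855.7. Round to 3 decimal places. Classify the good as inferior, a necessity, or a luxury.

At P = 58.7, M = 16855.7: Q = 739.015.
Holding P constant, ∂Q/∂M = -2.88/(2√M) = -0.0110915.
η_M = (∂Q/∂M)·(M/Q) = -0.0110915 × (16855.7/739.015) = -0.253.
Since η < 0, this is an inferior good.

-0.253 (inferior good)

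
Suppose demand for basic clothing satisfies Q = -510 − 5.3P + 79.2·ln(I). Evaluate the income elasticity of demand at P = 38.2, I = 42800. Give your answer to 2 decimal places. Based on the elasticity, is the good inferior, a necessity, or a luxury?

0.60 (necessity)

At P = 38.2, I = 42800: Q = 132.152.
Holding P constant, ∂Q/∂I = 79.2/I = 0.00185047.
η_I = (∂Q/∂I)·(I/Q) = 0.00185047 × (42800/132.152) = 0.60.
Since 0 < η < 1, this is a necessity.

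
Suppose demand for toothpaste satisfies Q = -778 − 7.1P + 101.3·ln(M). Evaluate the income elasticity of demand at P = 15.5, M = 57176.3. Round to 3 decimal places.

At P = 15.5, M = 57176.3: Q = 221.580.
Holding P constant, ∂Q/∂M = 101.3/M = 0.00177171.
η_M = (∂Q/∂M)·(M/Q) = 0.00177171 × (57176.3/221.580) = 0.457.

0.457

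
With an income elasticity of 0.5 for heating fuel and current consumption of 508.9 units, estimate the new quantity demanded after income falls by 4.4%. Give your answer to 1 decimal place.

497.7

%ΔQ ≈ η × %ΔI = 0.5 × (-4.4%) = -2.2%.
New Q ≈ 508.9 × (1 − 0.022) = 497.7.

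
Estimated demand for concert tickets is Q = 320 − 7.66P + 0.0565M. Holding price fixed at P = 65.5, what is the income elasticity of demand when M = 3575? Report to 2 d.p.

At P = 65.5, M = 3575: Q = 20.257.
Holding P constant, ∂Q/∂M = 0.0565.
η_M = (∂Q/∂M)·(M/Q) = 0.0565 × (3575/20.257) = 9.97.

9.97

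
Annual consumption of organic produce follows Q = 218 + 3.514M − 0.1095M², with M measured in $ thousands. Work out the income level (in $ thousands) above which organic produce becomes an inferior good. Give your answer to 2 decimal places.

16.05

dQ/dM = 3.514 − 0.219M.
The good is inferior where dQ/dM < 0. Setting dQ/dM = 0 gives M = 3.514 / 0.219 = 16.05.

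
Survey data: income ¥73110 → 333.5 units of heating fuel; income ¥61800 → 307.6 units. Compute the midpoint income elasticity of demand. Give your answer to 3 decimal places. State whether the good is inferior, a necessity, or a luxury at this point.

0.482 (necessity)

ΔQ = 307.6 − 333.5 = -25.9; midpoint Q̄ = (333.5 + 307.6)/2 = 320.55.
ΔI = 61800 − 73110 = -11310; midpoint Ī = (73110 + 61800)/2 = 67455.
η = (ΔQ/Q̄) ÷ (ΔI/Ī) = (-25.9/320.55) ÷ (-11310/67455) = 0.482.
0 < η < 1 ⇒ necessity.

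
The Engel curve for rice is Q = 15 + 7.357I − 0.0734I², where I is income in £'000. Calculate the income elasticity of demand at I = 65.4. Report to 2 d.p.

At I = 65.4: Q = 182.2043.
dQ/dI = 7.357 − 0.1468I = -2.24372.
η = (dQ/dI)·(I/Q) = -2.24372 × (65.4/182.2043) = -0.81.

-0.81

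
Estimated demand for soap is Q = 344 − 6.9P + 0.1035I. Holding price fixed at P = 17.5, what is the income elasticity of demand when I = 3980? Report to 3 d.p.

0.649

At P = 17.5, I = 3980: Q = 635.180.
Holding P constant, ∂Q/∂I = 0.1035.
η_I = (∂Q/∂I)·(I/Q) = 0.1035 × (3980/635.180) = 0.649.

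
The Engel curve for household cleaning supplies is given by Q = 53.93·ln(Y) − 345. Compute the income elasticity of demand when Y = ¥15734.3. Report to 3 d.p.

At Y = 15734.3: Q = 176.158.
dQ/dY = 53.93/Y = 0.00342754 at this income.
η = (dQ/dY)·(Y/Q) = 0.00342754 × (15734.3/176.158) = 0.306.

0.306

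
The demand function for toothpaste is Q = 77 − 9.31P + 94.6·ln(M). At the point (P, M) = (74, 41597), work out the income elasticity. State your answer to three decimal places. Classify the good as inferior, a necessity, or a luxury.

At P = 74, M = 41597: Q = 394.205.
Holding P constant, ∂Q/∂M = 94.6/M = 0.0022742.
η_M = (∂Q/∂M)·(M/Q) = 0.0022742 × (41597/394.205) = 0.240.
Since 0 < η < 1, this is a necessity.

0.240 (necessity)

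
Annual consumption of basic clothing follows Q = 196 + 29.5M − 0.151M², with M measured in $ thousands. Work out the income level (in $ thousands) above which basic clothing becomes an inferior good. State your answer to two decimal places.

97.68

dQ/dM = 29.5 − 0.302M.
The good is inferior where dQ/dM < 0. Setting dQ/dM = 0 gives M = 29.5 / 0.302 = 97.68.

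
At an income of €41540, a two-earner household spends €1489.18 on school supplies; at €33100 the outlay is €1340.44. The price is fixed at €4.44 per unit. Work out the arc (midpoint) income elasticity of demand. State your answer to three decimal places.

With a constant price, Q₁ = 1489.18/4.44 = 335.401 and Q₂ = 1340.44/4.44 = 301.901 (equivalently, work directly with expenditure since P cancels).
Midpoint %ΔQ = (1340.44 − 1489.18)/1414.81 = -0.10513; midpoint %ΔI = (33100 − 41540)/37320 = -0.22615.
η = -0.10513 / -0.22615 = 0.465.

0.465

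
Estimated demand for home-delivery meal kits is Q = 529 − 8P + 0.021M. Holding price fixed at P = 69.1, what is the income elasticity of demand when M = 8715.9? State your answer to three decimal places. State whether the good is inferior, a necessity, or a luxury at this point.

1.149 (luxury)

At P = 69.1, M = 8715.9: Q = 159.234.
Holding P constant, ∂Q/∂M = 0.021.
η_M = (∂Q/∂M)·(M/Q) = 0.021 × (8715.9/159.234) = 1.149.
Since η > 1, this is a luxury.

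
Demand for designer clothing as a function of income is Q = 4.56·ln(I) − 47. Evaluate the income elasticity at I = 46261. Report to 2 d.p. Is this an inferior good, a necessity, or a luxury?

2.30 (luxury)

At I = 46261: Q = 1.984.
dQ/dI = 4.56/I = 0.0000985712 at this income.
η = (dQ/dI)·(I/Q) = 0.0000985712 × (46261/1.984) = 2.30.
Since η > 1, the good is a luxury.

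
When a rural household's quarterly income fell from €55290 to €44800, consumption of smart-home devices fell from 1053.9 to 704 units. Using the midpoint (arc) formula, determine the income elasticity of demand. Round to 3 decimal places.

1.899

ΔQ = 704 − 1053.9 = -349.9; midpoint Q̄ = (1053.9 + 704)/2 = 878.95.
ΔI = 44800 − 55290 = -10490; midpoint Ī = (55290 + 44800)/2 = 50045.
η = (ΔQ/Q̄) ÷ (ΔI/Ī) = (-349.9/878.95) ÷ (-10490/50045) = 1.899.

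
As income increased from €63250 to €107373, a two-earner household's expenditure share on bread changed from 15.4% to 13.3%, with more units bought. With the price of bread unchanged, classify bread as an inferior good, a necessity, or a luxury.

Quantity rises but the budget share falls as income rises, so 0 < η < 1.

necessity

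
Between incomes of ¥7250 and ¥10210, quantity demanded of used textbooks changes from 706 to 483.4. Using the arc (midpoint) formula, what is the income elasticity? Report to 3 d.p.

ΔQ = 483.4 − 706 = -222.6; midpoint Q̄ = (706 + 483.4)/2 = 594.7.
ΔI = 10210 − 7250 = 2960; midpoint Ī = (7250 + 10210)/2 = 8730.
η = (ΔQ/Q̄) ÷ (ΔI/Ī) = (-222.6/594.7) ÷ (2960/8730) = -1.104.

-1.104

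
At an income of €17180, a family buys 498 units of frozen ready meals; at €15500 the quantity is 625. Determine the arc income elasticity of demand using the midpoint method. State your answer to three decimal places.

ΔQ = 625 − 498 = 127; midpoint Q̄ = (498 + 625)/2 = 561.5.
ΔI = 15500 − 17180 = -1680; midpoint Ī = (17180 + 15500)/2 = 16340.
η = (ΔQ/Q̄) ÷ (ΔI/Ī) = (127/561.5) ÷ (-1680/16340) = -2.200.

-2.200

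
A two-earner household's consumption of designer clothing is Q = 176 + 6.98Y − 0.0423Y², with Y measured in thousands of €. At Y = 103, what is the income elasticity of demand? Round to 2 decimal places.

-0.40

At Y = 103: Q = 446.1793.
dQ/dY = 6.98 − 0.0846Y = -1.73380.
η = (dQ/dY)·(Y/Q) = -1.73380 × (103/446.1793) = -0.40.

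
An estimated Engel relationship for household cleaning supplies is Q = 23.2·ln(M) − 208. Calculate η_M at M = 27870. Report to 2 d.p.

At M = 27870: Q = 29.459.
dQ/dM = 23.2/M = 0.000832436 at this income.
η = (dQ/dM)·(M/Q) = 0.000832436 × (27870/29.459) = 0.79.

0.79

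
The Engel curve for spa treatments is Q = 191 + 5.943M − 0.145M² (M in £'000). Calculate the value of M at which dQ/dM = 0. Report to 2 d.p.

20.49

dQ/dM = 5.943 − 0.29M.
The good is inferior where dQ/dM < 0. Setting dQ/dM = 0 gives M = 5.943 / 0.29 = 20.49.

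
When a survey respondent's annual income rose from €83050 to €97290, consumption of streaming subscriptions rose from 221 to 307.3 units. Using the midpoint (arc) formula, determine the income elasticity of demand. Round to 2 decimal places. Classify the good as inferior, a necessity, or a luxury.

ΔQ = 307.3 − 221 = 86.3; midpoint Q̄ = (221 + 307.3)/2 = 264.15.
ΔI = 97290 − 83050 = 14240; midpoint Ī = (83050 + 97290)/2 = 90170.
η = (ΔQ/Q̄) ÷ (ΔI/Ī) = (86.3/264.15) ÷ (14240/90170) = 2.07.
η > 1 ⇒ luxury.

2.07 (luxury)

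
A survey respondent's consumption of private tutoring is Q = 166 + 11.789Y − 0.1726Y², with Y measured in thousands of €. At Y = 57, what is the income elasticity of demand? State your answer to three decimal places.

-1.622

At Y = 57: Q = 277.1956.
dQ/dY = 11.789 − 0.3452Y = -7.88740.
η = (dQ/dY)·(Y/Q) = -7.88740 × (57/277.1956) = -1.622.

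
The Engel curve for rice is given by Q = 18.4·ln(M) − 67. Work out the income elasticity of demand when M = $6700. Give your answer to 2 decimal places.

0.19

At M = 6700: Q = 95.101.
dQ/dM = 18.4/M = 0.00274627 at this income.
η = (dQ/dM)·(M/Q) = 0.00274627 × (6700/95.101) = 0.19.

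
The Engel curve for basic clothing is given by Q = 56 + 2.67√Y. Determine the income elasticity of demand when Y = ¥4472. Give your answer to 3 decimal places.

0.381

At Y = 4472: Q = 234.551.
dQ/dY = 2.67/(2√Y) = 0.0199632 at this income.
η = (dQ/dY)·(Y/Q) = 0.0199632 × (4472/234.551) = 0.381.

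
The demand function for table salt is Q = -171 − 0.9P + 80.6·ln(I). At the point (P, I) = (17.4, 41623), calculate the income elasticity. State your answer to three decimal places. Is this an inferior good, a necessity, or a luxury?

0.120 (necessity)

At P = 17.4, I = 41623: Q = 670.634.
Holding P constant, ∂Q/∂I = 80.6/I = 0.00193643.
η_I = (∂Q/∂I)·(I/Q) = 0.00193643 × (41623/670.634) = 0.120.
Since 0 < η < 1, this is a necessity.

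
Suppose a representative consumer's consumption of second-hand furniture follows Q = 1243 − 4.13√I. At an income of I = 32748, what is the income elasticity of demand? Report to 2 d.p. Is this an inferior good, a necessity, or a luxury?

At I = 32748: Q = 495.618.
dQ/dI = -4.13/(2√I) = -0.0114111 at this income.
η = (dQ/dI)·(I/Q) = -0.0114111 × (32748/495.618) = -0.75.
Since η < 0, the good is an inferior good.

-0.75 (inferior good)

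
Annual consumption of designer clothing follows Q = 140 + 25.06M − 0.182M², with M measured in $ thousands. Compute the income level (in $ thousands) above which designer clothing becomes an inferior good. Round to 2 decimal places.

68.85

dQ/dM = 25.06 − 0.364M.
The good is inferior where dQ/dM < 0. Setting dQ/dM = 0 gives M = 25.06 / 0.364 = 68.85.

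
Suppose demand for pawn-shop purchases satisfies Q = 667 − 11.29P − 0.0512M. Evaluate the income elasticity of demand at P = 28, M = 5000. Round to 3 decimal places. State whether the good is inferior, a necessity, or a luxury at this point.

At P = 28, M = 5000: Q = 94.880.
Holding P constant, ∂Q/∂M = −0.0512.
η_M = (∂Q/∂M)·(M/Q) = -0.0512 × (5000/94.880) = -2.698.
Since η < 0, this is an inferior good.

-2.698 (inferior good)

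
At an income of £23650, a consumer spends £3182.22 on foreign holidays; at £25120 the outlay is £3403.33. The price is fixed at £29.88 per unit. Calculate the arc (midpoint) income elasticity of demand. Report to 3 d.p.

With a constant price, Q₁ = 3182.22/29.88 = 106.500 and Q₂ = 3403.33/29.88 = 113.900 (equivalently, work directly with expenditure since P cancels).
Midpoint %ΔQ = (3403.33 − 3182.22)/3292.77 = 0.06715; midpoint %ΔI = (25120 − 23650)/24385 = 0.06028.
η = 0.06715 / 0.06028 = 1.114.

1.114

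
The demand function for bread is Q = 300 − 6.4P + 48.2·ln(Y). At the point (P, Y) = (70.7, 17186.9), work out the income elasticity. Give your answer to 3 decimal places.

At P = 70.7, Y = 17186.9: Q = 317.562.
Holding P constant, ∂Q/∂Y = 48.2/Y = 0.00280446.
η_Y = (∂Q/∂Y)·(Y/Q) = 0.00280446 × (17186.9/317.562) = 0.152.

0.152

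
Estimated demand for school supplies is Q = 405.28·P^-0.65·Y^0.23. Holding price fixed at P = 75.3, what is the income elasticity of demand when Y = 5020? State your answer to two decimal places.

0.23

For a multiplicative demand Q = A·P^α·Y^β, the income elasticity is β everywhere.
Here β = 0.23, so η = 0.23.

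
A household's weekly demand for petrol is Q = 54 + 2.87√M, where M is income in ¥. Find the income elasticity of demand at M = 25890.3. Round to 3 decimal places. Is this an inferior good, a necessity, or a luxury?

At M = 25890.3: Q = 515.796.
dQ/dM = 2.87/(2√M) = 0.00891833 at this income.
η = (dQ/dM)·(M/Q) = 0.00891833 × (25890.3/515.796) = 0.448.
Since 0 < η < 1, the good is a necessity.

0.448 (necessity)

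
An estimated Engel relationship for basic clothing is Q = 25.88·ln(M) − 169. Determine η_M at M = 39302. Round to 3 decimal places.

0.247

At M = 39302: Q = 104.785.
dQ/dM = 25.88/M = 0.000658491 at this income.
η = (dQ/dM)·(M/Q) = 0.000658491 × (39302/104.785) = 0.247.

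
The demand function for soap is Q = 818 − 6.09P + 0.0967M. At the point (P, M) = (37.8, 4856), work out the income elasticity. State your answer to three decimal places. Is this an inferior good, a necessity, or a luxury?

0.444 (necessity)

At P = 37.8, M = 4856: Q = 1057.373.
Holding P constant, ∂Q/∂M = 0.0967.
η_M = (∂Q/∂M)·(M/Q) = 0.0967 × (4856/1057.373) = 0.444.
Since 0 < η < 1, this is a necessity.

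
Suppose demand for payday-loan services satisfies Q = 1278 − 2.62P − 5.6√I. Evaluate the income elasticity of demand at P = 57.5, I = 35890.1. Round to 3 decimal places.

-7.983

At P = 57.5, I = 35890.1: Q = 66.448.
Holding P constant, ∂Q/∂I = -5.6/(2√I) = -0.0147799.
η_I = (∂Q/∂I)·(I/Q) = -0.0147799 × (35890.1/66.448) = -7.983.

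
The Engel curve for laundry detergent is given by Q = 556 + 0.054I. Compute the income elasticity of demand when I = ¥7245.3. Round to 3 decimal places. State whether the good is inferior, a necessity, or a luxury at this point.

At I = 7245.3: Q = 947.246.
dQ/dI = 0.054.
η = (dQ/dI)·(I/Q) = 0.054 × (7245.3/947.246) = 0.413.
Since 0 < η < 1, the good is a necessity.

0.413 (necessity)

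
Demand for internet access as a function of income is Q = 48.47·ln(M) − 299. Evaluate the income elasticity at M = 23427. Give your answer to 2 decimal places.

At M = 23427: Q = 188.688.
dQ/dM = 48.47/M = 0.00206898 at this income.
η = (dQ/dM)·(M/Q) = 0.00206898 × (23427/188.688) = 0.26.

0.26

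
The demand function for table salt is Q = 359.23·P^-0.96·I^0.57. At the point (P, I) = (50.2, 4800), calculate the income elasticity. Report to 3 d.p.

0.570

For a multiplicative demand Q = A·P^α·I^β, the income elasticity is β everywhere.
Here β = 0.57, so η = 0.570.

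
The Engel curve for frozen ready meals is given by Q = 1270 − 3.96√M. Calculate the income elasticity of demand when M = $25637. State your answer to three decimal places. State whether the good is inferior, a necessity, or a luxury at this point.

At M = 25637: Q = 635.942.
dQ/dM = -3.96/(2√M) = -0.0123661 at this income.
η = (dQ/dM)·(M/Q) = -0.0123661 × (25637/635.942) = -0.499.
Since η < 0, the good is an inferior good.

-0.499 (inferior good)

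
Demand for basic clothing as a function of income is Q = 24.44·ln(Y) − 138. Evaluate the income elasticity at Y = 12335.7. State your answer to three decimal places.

0.265

At Y = 12335.7: Q = 92.231.
dQ/dY = 24.44/Y = 0.00198124 at this income.
η = (dQ/dY)·(Y/Q) = 0.00198124 × (12335.7/92.231) = 0.265.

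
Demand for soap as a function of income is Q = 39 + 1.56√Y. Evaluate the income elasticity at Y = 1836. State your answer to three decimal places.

0.316

At Y = 1836: Q = 105.844.
dQ/dY = 1.56/(2√Y) = 0.0182036 at this income.
η = (dQ/dY)·(Y/Q) = 0.0182036 × (1836/105.844) = 0.316.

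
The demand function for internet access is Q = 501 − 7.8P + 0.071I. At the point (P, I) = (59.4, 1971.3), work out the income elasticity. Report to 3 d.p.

0.788

At P = 59.4, I = 1971.3: Q = 177.642.
Holding P constant, ∂Q/∂I = 0.071.
η_I = (∂Q/∂I)·(I/Q) = 0.071 × (1971.3/177.642) = 0.788.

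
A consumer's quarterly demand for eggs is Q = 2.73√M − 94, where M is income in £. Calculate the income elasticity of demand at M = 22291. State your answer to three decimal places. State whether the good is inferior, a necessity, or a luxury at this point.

At M = 22291: Q = 313.594.
dQ/dM = 2.73/(2√M) = 0.00914256 at this income.
η = (dQ/dM)·(M/Q) = 0.00914256 × (22291/313.594) = 0.650.
Since 0 < η < 1, the good is a necessity.

0.650 (necessity)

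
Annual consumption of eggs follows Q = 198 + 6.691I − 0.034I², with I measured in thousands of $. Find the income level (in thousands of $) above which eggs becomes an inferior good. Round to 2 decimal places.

dQ/dI = 6.691 − 0.068I.
The good is inferior where dQ/dI < 0. Setting dQ/dI = 0 gives I = 6.691 / 0.068 = 98.40.

98.40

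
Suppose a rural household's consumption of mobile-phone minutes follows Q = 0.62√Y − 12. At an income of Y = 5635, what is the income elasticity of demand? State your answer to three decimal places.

At Y = 5635: Q = 34.541.
dQ/dY = 0.62/(2√Y) = 0.00412966 at this income.
η = (dQ/dY)·(Y/Q) = 0.00412966 × (5635/34.541) = 0.674.

0.674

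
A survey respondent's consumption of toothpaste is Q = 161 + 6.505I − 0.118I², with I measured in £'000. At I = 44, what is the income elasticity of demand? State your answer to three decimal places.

At I = 44: Q = 218.7720.
dQ/dI = 6.505 − 0.236I = -3.87900.
η = (dQ/dI)·(I/Q) = -3.87900 × (44/218.7720) = -0.780.

-0.780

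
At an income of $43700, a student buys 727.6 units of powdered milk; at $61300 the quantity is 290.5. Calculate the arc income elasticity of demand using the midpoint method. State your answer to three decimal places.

-2.561

ΔQ = 290.5 − 727.6 = -437.1; midpoint Q̄ = (727.6 + 290.5)/2 = 509.05.
ΔI = 61300 − 43700 = 17600; midpoint Ī = (43700 + 61300)/2 = 52500.
η = (ΔQ/Q̄) ÷ (ΔI/Ī) = (-437.1/509.05) ÷ (17600/52500) = -2.561.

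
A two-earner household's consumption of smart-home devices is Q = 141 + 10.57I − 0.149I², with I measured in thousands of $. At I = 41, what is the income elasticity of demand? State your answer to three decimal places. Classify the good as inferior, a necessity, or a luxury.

-0.209 (inferior good)

At I = 41: Q = 323.9010.
dQ/dI = 10.57 − 0.298I = -1.64800.
η = (dQ/dI)·(I/Q) = -1.64800 × (41/323.9010) = -0.209.
η < 0 ⇒ inferior good.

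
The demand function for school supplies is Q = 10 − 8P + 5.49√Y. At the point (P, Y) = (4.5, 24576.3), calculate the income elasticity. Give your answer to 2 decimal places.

0.52

At P = 4.5, Y = 24576.3: Q = 834.658.
Holding P constant, ∂Q/∂Y = 5.49/(2√Y) = 0.0175099.
η_Y = (∂Q/∂Y)·(Y/Q) = 0.0175099 × (24576.3/834.658) = 0.52.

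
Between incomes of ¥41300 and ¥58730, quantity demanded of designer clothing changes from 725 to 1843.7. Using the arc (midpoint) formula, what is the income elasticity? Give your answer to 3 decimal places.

2.499

ΔQ = 1843.7 − 725 = 1118.7; midpoint Q̄ = (725 + 1843.7)/2 = 1284.35.
ΔI = 58730 − 41300 = 17430; midpoint Ī = (41300 + 58730)/2 = 50015.
η = (ΔQ/Q̄) ÷ (ΔI/Ī) = (1118.7/1284.35) ÷ (17430/50015) = 2.499.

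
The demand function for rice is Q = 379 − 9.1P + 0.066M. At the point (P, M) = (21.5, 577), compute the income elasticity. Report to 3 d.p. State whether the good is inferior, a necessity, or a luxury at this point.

0.172 (necessity)

At P = 21.5, M = 577: Q = 221.432.
Holding P constant, ∂Q/∂M = 0.066.
η_M = (∂Q/∂M)·(M/Q) = 0.066 × (577/221.432) = 0.172.
Since 0 < η < 1, this is a necessity.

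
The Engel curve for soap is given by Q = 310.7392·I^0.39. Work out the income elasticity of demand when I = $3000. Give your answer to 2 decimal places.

0.39

For Q = A·I^β the income elasticity is constant and equal to β.
Here β = 0.39, so η = 0.39.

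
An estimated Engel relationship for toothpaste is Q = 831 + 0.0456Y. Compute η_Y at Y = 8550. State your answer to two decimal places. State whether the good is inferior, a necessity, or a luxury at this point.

0.32 (necessity)

At Y = 8550: Q = 1220.880.
dQ/dY = 0.0456.
η = (dQ/dY)·(Y/Q) = 0.0456 × (8550/1220.880) = 0.32.
Since 0 < η < 1, the good is a necessity.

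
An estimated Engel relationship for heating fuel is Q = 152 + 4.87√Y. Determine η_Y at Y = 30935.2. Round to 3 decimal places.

0.425

At Y = 30935.2: Q = 1008.555.
dQ/dY = 4.87/(2√Y) = 0.0138443 at this income.
η = (dQ/dY)·(Y/Q) = 0.0138443 × (30935.2/1008.555) = 0.425.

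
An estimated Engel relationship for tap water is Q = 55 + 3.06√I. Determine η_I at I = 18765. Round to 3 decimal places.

At I = 18765: Q = 474.175.
dQ/dI = 3.06/(2√I) = 0.0111691 at this income.
η = (dQ/dI)·(I/Q) = 0.0111691 × (18765/474.175) = 0.442.

0.442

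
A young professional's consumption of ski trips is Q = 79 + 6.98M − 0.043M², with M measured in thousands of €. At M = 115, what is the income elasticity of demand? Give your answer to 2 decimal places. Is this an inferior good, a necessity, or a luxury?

-1.07 (inferior good)

At M = 115: Q = 313.0250.
dQ/dM = 6.98 − 0.086M = -2.91000.
η = (dQ/dM)·(M/Q) = -2.91000 × (115/313.0250) = -1.07.
η < 0 ⇒ inferior good.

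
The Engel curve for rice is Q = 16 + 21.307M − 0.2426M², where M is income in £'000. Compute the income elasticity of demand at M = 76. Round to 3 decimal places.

At M = 76: Q = 234.0744.
dQ/dM = 21.307 − 0.4852M = -15.56820.
η = (dQ/dM)·(M/Q) = -15.56820 × (76/234.0744) = -5.055.

-5.055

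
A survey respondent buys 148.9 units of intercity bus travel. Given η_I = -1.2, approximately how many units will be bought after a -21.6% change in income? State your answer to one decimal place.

187.5

%ΔQ ≈ η × %ΔI = -1.2 × (-21.6%) = 25.92%.
New Q ≈ 148.9 × (1 + 0.2592) = 187.5.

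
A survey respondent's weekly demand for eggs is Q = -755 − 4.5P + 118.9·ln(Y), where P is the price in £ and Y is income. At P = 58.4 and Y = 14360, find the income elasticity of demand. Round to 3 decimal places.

At P = 58.4, Y = 14360: Q = 120.335.
Holding P constant, ∂Q/∂Y = 118.9/Y = 0.00827994.
η_Y = (∂Q/∂Y)·(Y/Q) = 0.00827994 × (14360/120.335) = 0.988.

0.988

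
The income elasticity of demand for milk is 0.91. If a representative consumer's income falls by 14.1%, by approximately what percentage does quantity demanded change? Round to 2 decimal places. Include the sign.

-12.83%

%ΔQ ≈ η × %ΔI = 0.91 × (-14.1%) = -12.83%.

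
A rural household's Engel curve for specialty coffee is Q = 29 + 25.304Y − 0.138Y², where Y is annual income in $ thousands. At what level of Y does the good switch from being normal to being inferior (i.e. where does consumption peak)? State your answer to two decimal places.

91.68

dQ/dY = 25.304 − 0.276Y.
The good is inferior where dQ/dY < 0. Setting dQ/dY = 0 gives Y = 25.304 / 0.276 = 91.68.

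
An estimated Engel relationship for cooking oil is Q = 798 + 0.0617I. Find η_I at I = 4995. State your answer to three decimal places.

At I = 4995: Q = 1106.192.
dQ/dI = 0.0617.
η = (dQ/dI)·(I/Q) = 0.0617 × (4995/1106.192) = 0.279.

0.279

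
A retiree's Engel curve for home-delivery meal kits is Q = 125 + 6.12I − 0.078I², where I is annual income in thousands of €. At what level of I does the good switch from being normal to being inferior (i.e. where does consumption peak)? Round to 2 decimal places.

dQ/dI = 6.12 − 0.156I.
The good is inferior where dQ/dI < 0. Setting dQ/dI = 0 gives I = 6.12 / 0.156 = 39.23.

39.23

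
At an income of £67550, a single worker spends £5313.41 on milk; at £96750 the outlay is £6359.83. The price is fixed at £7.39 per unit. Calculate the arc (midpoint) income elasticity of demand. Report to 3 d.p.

0.504

With a constant price, Q₁ = 5313.41/7.39 = 719.000 and Q₂ = 6359.83/7.39 = 860.599 (equivalently, work directly with expenditure since P cancels).
Midpoint %ΔQ = (6359.83 − 5313.41)/5836.62 = 0.17929; midpoint %ΔI = (96750 − 67550)/82150 = 0.35545.
η = 0.17929 / 0.35545 = 0.504.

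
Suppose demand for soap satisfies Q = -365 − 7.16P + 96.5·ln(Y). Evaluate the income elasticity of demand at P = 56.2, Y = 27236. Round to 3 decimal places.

0.442

At P = 56.2, Y = 27236: Q = 218.094.
Holding P constant, ∂Q/∂Y = 96.5/Y = 0.0035431.
η_Y = (∂Q/∂Y)·(Y/Q) = 0.0035431 × (27236/218.094) = 0.442.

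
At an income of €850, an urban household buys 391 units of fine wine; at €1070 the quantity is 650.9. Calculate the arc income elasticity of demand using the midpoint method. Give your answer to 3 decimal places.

ΔQ = 650.9 − 391 = 259.9; midpoint Q̄ = (391 + 650.9)/2 = 520.95.
ΔI = 1070 − 850 = 220; midpoint Ī = (850 + 1070)/2 = 960.
η = (ΔQ/Q̄) ÷ (ΔI/Ī) = (259.9/520.95) ÷ (220/960) = 2.177.

2.177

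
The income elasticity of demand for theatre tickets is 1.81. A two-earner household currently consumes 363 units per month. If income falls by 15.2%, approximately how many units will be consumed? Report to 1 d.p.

263.1

%ΔQ ≈ η × %ΔI = 1.81 × (-15.2%) = -27.512%.
New Q ≈ 363 × (1 − 0.27512) = 263.1.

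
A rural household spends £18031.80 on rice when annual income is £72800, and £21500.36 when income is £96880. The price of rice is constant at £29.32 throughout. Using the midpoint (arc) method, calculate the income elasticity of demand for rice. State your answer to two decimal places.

0.62

With a constant price, Q₁ = 18031.80/29.32 = 615.000 and Q₂ = 21500.36/29.32 = 733.300 (equivalently, work directly with expenditure since P cancels).
Midpoint %ΔQ = (21500.36 − 18031.80)/19766.08 = 0.17548; midpoint %ΔI = (96880 − 72800)/84840 = 0.28383.
η = 0.17548 / 0.28383 = 0.62.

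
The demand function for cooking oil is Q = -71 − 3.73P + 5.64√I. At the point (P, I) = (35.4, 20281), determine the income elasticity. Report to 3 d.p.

0.669

At P = 35.4, I = 20281: Q = 600.158.
Holding P constant, ∂Q/∂I = 5.64/(2√I) = 0.0198018.
η_I = (∂Q/∂I)·(I/Q) = 0.0198018 × (20281/600.158) = 0.669.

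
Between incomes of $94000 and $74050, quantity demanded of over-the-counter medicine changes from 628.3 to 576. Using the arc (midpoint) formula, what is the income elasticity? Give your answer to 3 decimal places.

0.366

ΔQ = 576 − 628.3 = -52.3; midpoint Q̄ = (628.3 + 576)/2 = 602.15.
ΔI = 74050 − 94000 = -19950; midpoint Ī = (94000 + 74050)/2 = 84025.
η = (ΔQ/Q̄) ÷ (ΔI/Ī) = (-52.3/602.15) ÷ (-19950/84025) = 0.366.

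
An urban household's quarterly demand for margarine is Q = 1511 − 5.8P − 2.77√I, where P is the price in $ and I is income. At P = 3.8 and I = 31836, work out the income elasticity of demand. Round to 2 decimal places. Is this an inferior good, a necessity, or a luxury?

At P = 3.8, I = 31836: Q = 994.719.
Holding P constant, ∂Q/∂I = -2.77/(2√I) = -0.0077623.
η_I = (∂Q/∂I)·(I/Q) = -0.0077623 × (31836/994.719) = -0.25.
Since η < 0, this is an inferior good.

-0.25 (inferior good)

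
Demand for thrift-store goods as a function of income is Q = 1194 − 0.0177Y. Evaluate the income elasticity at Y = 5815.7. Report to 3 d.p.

-0.094

At Y = 5815.7: Q = 1091.062.
dQ/dY = −0.0177.
η = (dQ/dY)·(Y/Q) = -0.0177 × (5815.7/1091.062) = -0.094.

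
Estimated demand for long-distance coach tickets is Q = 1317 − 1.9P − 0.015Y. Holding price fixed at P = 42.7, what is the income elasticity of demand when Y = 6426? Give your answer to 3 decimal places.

At P = 42.7, Y = 6426: Q = 1139.480.
Holding P constant, ∂Q/∂Y = −0.015.
η_Y = (∂Q/∂Y)·(Y/Q) = -0.015 × (6426/1139.480) = -0.085.

-0.085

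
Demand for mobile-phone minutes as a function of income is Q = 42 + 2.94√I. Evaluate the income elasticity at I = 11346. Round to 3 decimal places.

At I = 11346: Q = 355.162.
dQ/dI = 2.94/(2√I) = 0.0138005 at this income.
η = (dQ/dI)·(I/Q) = 0.0138005 × (11346/355.162) = 0.441.

0.441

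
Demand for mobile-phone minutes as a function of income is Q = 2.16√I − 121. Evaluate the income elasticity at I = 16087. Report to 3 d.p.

At I = 16087: Q = 152.963.
dQ/dI = 2.16/(2√I) = 0.00851503 at this income.
η = (dQ/dI)·(I/Q) = 0.00851503 × (16087/152.963) = 0.896.

0.896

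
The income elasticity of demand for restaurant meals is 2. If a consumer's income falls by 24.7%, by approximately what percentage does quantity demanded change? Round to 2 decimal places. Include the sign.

%ΔQ ≈ η × %ΔI = 2 × (-24.7%) = -49.40%.

-49.40%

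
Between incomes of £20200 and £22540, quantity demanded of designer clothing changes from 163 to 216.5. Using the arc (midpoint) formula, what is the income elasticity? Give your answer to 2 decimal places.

2.57

ΔQ = 216.5 − 163 = 53.5; midpoint Q̄ = (163 + 216.5)/2 = 189.75.
ΔI = 22540 − 20200 = 2340; midpoint Ī = (20200 + 22540)/2 = 21370.
η = (ΔQ/Q̄) ÷ (ΔI/Ī) = (53.5/189.75) ÷ (2340/21370) = 2.57.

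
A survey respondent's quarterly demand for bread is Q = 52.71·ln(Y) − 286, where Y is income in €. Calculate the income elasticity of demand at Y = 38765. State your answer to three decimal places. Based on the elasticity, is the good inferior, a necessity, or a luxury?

At Y = 38765: Q = 270.896.
dQ/dY = 52.71/Y = 0.00135973 at this income.
η = (dQ/dY)·(Y/Q) = 0.00135973 × (38765/270.896) = 0.195.
Since 0 < η < 1, the good is a necessity.

0.195 (necessity)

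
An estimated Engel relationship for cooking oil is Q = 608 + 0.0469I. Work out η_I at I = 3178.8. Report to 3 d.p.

0.197

At I = 3178.8: Q = 757.086.
dQ/dI = 0.0469.
η = (dQ/dI)·(I/Q) = 0.0469 × (3178.8/757.086) = 0.197.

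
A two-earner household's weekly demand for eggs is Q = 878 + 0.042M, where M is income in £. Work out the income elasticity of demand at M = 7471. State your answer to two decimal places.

0.26

At M = 7471: Q = 1191.782.
dQ/dM = 0.042.
η = (dQ/dM)·(M/Q) = 0.042 × (7471/1191.782) = 0.26.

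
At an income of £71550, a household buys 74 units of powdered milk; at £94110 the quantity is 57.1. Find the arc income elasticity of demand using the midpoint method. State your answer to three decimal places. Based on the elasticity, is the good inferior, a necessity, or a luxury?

ΔQ = 57.1 − 74 = -16.9; midpoint Q̄ = (74 + 57.1)/2 = 65.55.
ΔI = 94110 − 71550 = 22560; midpoint Ī = (71550 + 94110)/2 = 82830.
η = (ΔQ/Q̄) ÷ (ΔI/Ī) = (-16.9/65.55) ÷ (22560/82830) = -0.947.
η < 0 ⇒ inferior good.

-0.947 (inferior good)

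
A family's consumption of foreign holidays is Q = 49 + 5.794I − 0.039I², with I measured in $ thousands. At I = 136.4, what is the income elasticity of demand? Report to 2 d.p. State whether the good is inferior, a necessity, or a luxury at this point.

-5.81 (inferior good)

At I = 136.4: Q = 113.7082.
dQ/dI = 5.794 − 0.078I = -4.84520.
η = (dQ/dI)·(I/Q) = -4.84520 × (136.4/113.7082) = -5.81.
η < 0 ⇒ inferior good.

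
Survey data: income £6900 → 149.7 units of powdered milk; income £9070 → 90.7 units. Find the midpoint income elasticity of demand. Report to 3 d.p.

-1.806

ΔQ = 90.7 − 149.7 = -59; midpoint Q̄ = (149.7 + 90.7)/2 = 120.2.
ΔI = 9070 − 6900 = 2170; midpoint Ī = (6900 + 9070)/2 = 7985.
η = (ΔQ/Q̄) ÷ (ΔI/Ī) = (-59/120.2) ÷ (2170/7985) = -1.806.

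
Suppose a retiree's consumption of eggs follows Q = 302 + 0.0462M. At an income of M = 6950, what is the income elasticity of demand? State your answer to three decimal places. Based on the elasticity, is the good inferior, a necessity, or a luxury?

At M = 6950: Q = 623.090.
dQ/dM = 0.0462.
η = (dQ/dM)·(M/Q) = 0.0462 × (6950/623.090) = 0.515.
Since 0 < η < 1, the good is a necessity.

0.515 (necessity)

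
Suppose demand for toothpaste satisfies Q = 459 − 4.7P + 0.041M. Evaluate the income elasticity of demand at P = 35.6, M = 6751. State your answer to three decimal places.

At P = 35.6, M = 6751: Q = 568.471.
Holding P constant, ∂Q/∂M = 0.041.
η_M = (∂Q/∂M)·(M/Q) = 0.041 × (6751/568.471) = 0.487.

0.487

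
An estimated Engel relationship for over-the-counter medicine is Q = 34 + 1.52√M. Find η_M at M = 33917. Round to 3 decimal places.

At M = 33917: Q = 313.932.
dQ/dM = 1.52/(2√M) = 0.00412672 at this income.
η = (dQ/dM)·(M/Q) = 0.00412672 × (33917/313.932) = 0.446.

0.446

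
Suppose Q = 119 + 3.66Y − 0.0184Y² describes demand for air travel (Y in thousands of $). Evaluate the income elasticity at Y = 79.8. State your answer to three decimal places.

At Y = 79.8: Q = 293.8961.
dQ/dY = 3.66 − 0.0368Y = 0.72336.
η = (dQ/dY)·(Y/Q) = 0.72336 × (79.8/293.8961) = 0.196.

0.196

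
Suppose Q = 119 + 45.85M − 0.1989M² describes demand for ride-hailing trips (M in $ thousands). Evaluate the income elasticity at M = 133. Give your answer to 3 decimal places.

At M = 133: Q = 2698.7079.
dQ/dM = 45.85 − 0.3978M = -7.05740.
η = (dQ/dM)·(M/Q) = -7.05740 × (133/2698.7079) = -0.348.

-0.348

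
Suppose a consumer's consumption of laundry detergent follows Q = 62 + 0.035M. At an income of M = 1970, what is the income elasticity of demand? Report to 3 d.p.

0.527

At M = 1970: Q = 130.950.
dQ/dM = 0.035.
η = (dQ/dM)·(M/Q) = 0.035 × (1970/130.950) = 0.527.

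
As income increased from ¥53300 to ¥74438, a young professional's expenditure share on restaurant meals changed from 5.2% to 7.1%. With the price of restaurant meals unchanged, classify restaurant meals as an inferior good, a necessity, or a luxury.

luxury

The budget share rises as income rises, so η > 1.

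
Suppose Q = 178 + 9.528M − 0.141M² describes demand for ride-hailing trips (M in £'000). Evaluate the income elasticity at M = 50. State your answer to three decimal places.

-0.757

At M = 50: Q = 301.9000.
dQ/dM = 9.528 − 0.282M = -4.57200.
η = (dQ/dM)·(M/Q) = -4.57200 × (50/301.9000) = -0.757.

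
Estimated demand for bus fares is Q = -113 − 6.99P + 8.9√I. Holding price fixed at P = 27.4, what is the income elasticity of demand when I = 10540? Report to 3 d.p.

0.750

At P = 27.4, I = 10540: Q = 609.188.
Holding P constant, ∂Q/∂I = 8.9/(2√I) = 0.0433451.
η_I = (∂Q/∂I)·(I/Q) = 0.0433451 × (10540/609.188) = 0.750.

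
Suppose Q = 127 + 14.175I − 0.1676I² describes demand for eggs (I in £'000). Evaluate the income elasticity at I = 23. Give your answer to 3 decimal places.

At I = 23: Q = 364.3646.
dQ/dI = 14.175 − 0.3352I = 6.46540.
η = (dQ/dI)·(I/Q) = 6.46540 × (23/364.3646) = 0.408.

0.408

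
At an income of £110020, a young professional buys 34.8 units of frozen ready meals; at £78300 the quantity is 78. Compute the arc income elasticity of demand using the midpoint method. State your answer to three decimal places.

ΔQ = 78 − 34.8 = 43.2; midpoint Q̄ = (34.8 + 78)/2 = 56.4.
ΔI = 78300 − 110020 = -31720; midpoint Ī = (110020 + 78300)/2 = 94160.
η = (ΔQ/Q̄) ÷ (ΔI/Ī) = (43.2/56.4) ÷ (-31720/94160) = -2.274.

-2.274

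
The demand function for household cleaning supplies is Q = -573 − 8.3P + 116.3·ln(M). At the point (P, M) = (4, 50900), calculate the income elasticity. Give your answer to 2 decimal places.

0.18

At P = 4, M = 50900: Q = 654.215.
Holding P constant, ∂Q/∂M = 116.3/M = 0.00228487.
η_M = (∂Q/∂M)·(M/Q) = 0.00228487 × (50900/654.215) = 0.18.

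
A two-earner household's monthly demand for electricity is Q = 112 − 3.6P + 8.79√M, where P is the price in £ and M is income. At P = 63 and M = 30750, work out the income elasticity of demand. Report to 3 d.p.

0.540

At P = 63, M = 30750: Q = 1426.586.
Holding P constant, ∂Q/∂M = 8.79/(2√M) = 0.0250632.
η_M = (∂Q/∂M)·(M/Q) = 0.0250632 × (30750/1426.586) = 0.540.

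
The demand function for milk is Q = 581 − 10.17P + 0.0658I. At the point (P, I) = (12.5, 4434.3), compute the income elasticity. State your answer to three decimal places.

0.391

At P = 12.5, I = 4434.3: Q = 745.652.
Holding P constant, ∂Q/∂I = 0.0658.
η_I = (∂Q/∂I)·(I/Q) = 0.0658 × (4434.3/745.652) = 0.391.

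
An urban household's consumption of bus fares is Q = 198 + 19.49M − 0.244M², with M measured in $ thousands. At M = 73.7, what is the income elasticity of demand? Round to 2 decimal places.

-3.93

At M = 73.7: Q = 309.0806.
dQ/dM = 19.49 − 0.488M = -16.47560.
η = (dQ/dM)·(M/Q) = -16.47560 × (73.7/309.0806) = -3.93.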